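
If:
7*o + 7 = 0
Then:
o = -1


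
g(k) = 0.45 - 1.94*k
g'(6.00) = -1.94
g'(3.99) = -1.94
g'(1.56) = -1.94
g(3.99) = -7.29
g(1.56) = -2.58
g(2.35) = -4.11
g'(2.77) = -1.94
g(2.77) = -4.92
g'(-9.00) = -1.94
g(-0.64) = 1.69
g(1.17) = -1.82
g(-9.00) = 17.91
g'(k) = -1.94000000000000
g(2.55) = -4.50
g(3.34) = -6.03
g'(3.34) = -1.94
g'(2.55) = -1.94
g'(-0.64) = -1.94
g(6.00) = -11.19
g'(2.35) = -1.94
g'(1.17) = -1.94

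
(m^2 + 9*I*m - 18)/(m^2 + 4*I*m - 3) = (m + 6*I)/(m + I)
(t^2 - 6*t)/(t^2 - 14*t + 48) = t/(t - 8)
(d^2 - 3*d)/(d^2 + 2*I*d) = (d - 3)/(d + 2*I)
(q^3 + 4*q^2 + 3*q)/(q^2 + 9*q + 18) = q*(q + 1)/(q + 6)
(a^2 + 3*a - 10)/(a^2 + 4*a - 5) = (a - 2)/(a - 1)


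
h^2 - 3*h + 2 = (h - 2)*(h - 1)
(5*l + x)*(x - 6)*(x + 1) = 5*l*x^2 - 25*l*x - 30*l + x^3 - 5*x^2 - 6*x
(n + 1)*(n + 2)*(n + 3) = n^3 + 6*n^2 + 11*n + 6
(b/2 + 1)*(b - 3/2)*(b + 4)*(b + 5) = b^4/2 + 19*b^3/4 + 43*b^2/4 - 17*b/2 - 30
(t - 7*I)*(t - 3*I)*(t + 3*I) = t^3 - 7*I*t^2 + 9*t - 63*I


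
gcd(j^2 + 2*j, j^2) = j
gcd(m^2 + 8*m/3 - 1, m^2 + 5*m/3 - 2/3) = m - 1/3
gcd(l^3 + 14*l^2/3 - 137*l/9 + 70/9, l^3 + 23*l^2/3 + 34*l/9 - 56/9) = l^2 + 19*l/3 - 14/3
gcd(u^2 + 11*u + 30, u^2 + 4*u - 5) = u + 5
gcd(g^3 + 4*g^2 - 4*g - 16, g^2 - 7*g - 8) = 1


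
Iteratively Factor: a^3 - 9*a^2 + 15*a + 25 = (a + 1)*(a^2 - 10*a + 25) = (a - 5)*(a + 1)*(a - 5)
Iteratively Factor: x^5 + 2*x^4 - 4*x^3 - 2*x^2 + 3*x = (x + 3)*(x^4 - x^3 - x^2 + x) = (x + 1)*(x + 3)*(x^3 - 2*x^2 + x) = x*(x + 1)*(x + 3)*(x^2 - 2*x + 1) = x*(x - 1)*(x + 1)*(x + 3)*(x - 1)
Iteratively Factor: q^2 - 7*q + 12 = (q - 3)*(q - 4)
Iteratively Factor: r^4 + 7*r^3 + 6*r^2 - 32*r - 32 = (r + 4)*(r^3 + 3*r^2 - 6*r - 8) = (r + 1)*(r + 4)*(r^2 + 2*r - 8) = (r - 2)*(r + 1)*(r + 4)*(r + 4)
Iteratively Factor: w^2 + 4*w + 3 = (w + 3)*(w + 1)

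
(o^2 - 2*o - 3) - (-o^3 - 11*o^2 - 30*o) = o^3 + 12*o^2 + 28*o - 3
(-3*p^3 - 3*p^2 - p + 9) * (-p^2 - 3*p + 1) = 3*p^5 + 12*p^4 + 7*p^3 - 9*p^2 - 28*p + 9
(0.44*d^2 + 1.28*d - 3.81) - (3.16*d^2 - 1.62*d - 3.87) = -2.72*d^2 + 2.9*d + 0.0600000000000001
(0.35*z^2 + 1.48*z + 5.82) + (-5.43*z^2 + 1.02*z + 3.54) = -5.08*z^2 + 2.5*z + 9.36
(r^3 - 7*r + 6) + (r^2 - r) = r^3 + r^2 - 8*r + 6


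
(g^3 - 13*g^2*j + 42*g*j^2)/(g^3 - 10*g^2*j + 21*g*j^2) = (g - 6*j)/(g - 3*j)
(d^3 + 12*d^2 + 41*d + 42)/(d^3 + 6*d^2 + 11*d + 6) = (d + 7)/(d + 1)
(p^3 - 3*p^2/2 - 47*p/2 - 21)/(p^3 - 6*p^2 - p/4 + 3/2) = 2*(2*p^2 + 9*p + 7)/(4*p^2 - 1)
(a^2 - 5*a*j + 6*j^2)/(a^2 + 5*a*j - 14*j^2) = (a - 3*j)/(a + 7*j)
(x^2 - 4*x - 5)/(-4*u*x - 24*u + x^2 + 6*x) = (-x^2 + 4*x + 5)/(4*u*x + 24*u - x^2 - 6*x)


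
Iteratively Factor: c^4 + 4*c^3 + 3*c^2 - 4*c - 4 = (c + 2)*(c^3 + 2*c^2 - c - 2) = (c + 2)^2*(c^2 - 1) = (c - 1)*(c + 2)^2*(c + 1)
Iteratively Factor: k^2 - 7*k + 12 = (k - 3)*(k - 4)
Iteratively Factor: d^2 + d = (d + 1)*(d)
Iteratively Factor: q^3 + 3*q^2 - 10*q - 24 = (q + 2)*(q^2 + q - 12) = (q - 3)*(q + 2)*(q + 4)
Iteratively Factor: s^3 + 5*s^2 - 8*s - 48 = (s - 3)*(s^2 + 8*s + 16) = (s - 3)*(s + 4)*(s + 4)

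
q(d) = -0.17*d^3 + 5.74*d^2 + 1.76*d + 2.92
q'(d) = -0.51*d^2 + 11.48*d + 1.76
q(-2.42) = 34.69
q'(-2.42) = -29.01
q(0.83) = 8.24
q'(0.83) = 10.94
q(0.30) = 3.96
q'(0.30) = 5.16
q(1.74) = 22.47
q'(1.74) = 20.19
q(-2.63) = 41.09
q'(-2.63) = -31.96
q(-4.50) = 126.73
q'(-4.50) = -60.23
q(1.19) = 12.86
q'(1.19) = 14.70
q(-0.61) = 4.02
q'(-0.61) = -5.43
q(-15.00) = 1841.77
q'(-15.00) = -285.19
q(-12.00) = 1102.12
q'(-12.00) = -209.44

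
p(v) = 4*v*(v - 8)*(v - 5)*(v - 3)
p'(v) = 4*v*(v - 8)*(v - 5) + 4*v*(v - 8)*(v - 3) + 4*v*(v - 5)*(v - 3) + 4*(v - 8)*(v - 5)*(v - 3) = 16*v^3 - 192*v^2 + 632*v - 480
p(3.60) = 53.22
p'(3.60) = 53.38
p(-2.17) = 3272.28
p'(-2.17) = -2919.04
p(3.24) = 26.06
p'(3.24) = 96.34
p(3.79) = 61.01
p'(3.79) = 28.41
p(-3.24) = 7490.02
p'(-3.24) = -5087.41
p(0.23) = -94.45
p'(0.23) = -344.60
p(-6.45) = 40338.97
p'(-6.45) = -16837.46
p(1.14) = -224.59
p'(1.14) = 14.66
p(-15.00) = 496800.00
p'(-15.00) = -107160.00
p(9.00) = 864.00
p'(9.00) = 1320.00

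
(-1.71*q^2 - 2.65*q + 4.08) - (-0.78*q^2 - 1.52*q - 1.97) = -0.93*q^2 - 1.13*q + 6.05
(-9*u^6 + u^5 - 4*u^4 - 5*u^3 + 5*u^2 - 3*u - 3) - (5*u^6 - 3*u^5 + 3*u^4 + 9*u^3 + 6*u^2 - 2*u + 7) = -14*u^6 + 4*u^5 - 7*u^4 - 14*u^3 - u^2 - u - 10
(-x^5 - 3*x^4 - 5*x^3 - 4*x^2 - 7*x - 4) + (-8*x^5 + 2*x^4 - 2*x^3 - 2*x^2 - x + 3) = -9*x^5 - x^4 - 7*x^3 - 6*x^2 - 8*x - 1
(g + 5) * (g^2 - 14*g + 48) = g^3 - 9*g^2 - 22*g + 240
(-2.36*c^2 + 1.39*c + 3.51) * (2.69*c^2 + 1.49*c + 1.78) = -6.3484*c^4 + 0.2227*c^3 + 7.3122*c^2 + 7.7041*c + 6.2478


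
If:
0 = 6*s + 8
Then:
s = -4/3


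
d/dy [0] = 0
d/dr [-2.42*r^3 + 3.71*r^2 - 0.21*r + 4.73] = -7.26*r^2 + 7.42*r - 0.21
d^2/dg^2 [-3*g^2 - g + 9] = -6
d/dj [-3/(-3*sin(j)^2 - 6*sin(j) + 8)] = -18*(sin(j) + 1)*cos(j)/(3*sin(j)^2 + 6*sin(j) - 8)^2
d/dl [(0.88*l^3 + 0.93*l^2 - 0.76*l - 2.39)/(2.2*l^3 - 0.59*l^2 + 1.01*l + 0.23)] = (-2.5652*l^4 + 5.1216*l^3 + 16.8721*l^2 - 2.3924*l + 2.2391)/(4.84*l^6 - 2.596*l^5 + 4.7921*l^4 - 0.1798*l^3 + 0.7487*l^2 + 0.4646*l + 0.0529)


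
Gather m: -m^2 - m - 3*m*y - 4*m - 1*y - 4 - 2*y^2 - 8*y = -m^2 + m*(-3*y - 5) - 2*y^2 - 9*y - 4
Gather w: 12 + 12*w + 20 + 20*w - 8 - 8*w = 24*w + 24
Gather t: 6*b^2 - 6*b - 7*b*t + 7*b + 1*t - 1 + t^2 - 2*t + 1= 6*b^2 + b + t^2 + t*(-7*b - 1)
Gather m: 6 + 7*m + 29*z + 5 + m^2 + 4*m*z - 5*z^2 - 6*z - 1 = m^2 + m*(4*z + 7) - 5*z^2 + 23*z + 10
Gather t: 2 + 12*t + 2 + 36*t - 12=48*t - 8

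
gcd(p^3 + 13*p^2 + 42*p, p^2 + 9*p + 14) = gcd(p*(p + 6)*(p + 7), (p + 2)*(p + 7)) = p + 7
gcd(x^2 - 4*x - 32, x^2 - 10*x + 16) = x - 8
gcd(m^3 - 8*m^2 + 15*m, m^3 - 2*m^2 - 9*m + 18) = m - 3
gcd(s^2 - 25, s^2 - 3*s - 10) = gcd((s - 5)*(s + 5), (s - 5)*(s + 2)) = s - 5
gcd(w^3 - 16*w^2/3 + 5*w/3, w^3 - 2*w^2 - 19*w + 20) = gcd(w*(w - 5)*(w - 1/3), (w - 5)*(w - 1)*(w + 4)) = w - 5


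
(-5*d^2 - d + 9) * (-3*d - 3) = 15*d^3 + 18*d^2 - 24*d - 27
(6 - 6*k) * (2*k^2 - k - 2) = -12*k^3 + 18*k^2 + 6*k - 12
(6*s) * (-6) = -36*s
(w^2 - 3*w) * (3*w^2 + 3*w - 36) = 3*w^4 - 6*w^3 - 45*w^2 + 108*w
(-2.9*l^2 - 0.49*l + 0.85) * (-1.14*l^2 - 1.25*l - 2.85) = 3.306*l^4 + 4.1836*l^3 + 7.9085*l^2 + 0.334*l - 2.4225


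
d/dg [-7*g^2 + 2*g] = 2 - 14*g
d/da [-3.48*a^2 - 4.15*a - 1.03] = -6.96*a - 4.15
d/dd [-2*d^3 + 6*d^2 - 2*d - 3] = -6*d^2 + 12*d - 2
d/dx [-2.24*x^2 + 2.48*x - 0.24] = 2.48 - 4.48*x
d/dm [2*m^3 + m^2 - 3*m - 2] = 6*m^2 + 2*m - 3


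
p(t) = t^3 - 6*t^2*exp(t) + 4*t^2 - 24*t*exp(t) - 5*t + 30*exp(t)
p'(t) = -6*t^2*exp(t) + 3*t^2 - 36*t*exp(t) + 8*t + 6*exp(t) - 5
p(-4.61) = 10.22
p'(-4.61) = 22.32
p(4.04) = -9259.05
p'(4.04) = -13412.56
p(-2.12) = 25.52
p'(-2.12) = -1.83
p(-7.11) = -121.75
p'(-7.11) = 89.74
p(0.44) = 27.04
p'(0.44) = -17.98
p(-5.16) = -5.12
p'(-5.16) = 33.78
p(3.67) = -5366.87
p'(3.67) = -8057.76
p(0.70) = 19.46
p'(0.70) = -42.51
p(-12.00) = -1092.00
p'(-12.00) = 331.00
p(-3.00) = 26.39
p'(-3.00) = 0.99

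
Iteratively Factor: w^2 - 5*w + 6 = (w - 2)*(w - 3)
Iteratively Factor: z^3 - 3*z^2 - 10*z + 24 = (z - 4)*(z^2 + z - 6) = (z - 4)*(z - 2)*(z + 3)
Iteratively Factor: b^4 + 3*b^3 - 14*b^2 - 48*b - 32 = (b + 4)*(b^3 - b^2 - 10*b - 8) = (b - 4)*(b + 4)*(b^2 + 3*b + 2) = (b - 4)*(b + 1)*(b + 4)*(b + 2)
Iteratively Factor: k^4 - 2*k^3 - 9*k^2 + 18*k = (k - 2)*(k^3 - 9*k) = (k - 2)*(k + 3)*(k^2 - 3*k) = k*(k - 2)*(k + 3)*(k - 3)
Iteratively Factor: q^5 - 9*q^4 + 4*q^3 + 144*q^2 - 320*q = (q - 5)*(q^4 - 4*q^3 - 16*q^2 + 64*q) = (q - 5)*(q + 4)*(q^3 - 8*q^2 + 16*q) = q*(q - 5)*(q + 4)*(q^2 - 8*q + 16) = q*(q - 5)*(q - 4)*(q + 4)*(q - 4)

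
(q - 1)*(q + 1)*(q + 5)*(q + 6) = q^4 + 11*q^3 + 29*q^2 - 11*q - 30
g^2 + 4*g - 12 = (g - 2)*(g + 6)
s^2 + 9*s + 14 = (s + 2)*(s + 7)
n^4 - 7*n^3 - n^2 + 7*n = n*(n - 7)*(n - 1)*(n + 1)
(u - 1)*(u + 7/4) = u^2 + 3*u/4 - 7/4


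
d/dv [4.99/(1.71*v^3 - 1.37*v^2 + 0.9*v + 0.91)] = (-25.5987*v^2 + 13.6726*v - 4.491)/(1.71*v^3 - 1.37*v^2 + 0.9*v + 0.91)^2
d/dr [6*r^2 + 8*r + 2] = 12*r + 8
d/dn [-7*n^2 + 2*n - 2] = 2 - 14*n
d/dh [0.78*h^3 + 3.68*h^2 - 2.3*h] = 2.34*h^2 + 7.36*h - 2.3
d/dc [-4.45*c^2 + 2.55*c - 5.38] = 2.55 - 8.9*c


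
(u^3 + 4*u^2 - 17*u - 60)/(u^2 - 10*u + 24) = (u^2 + 8*u + 15)/(u - 6)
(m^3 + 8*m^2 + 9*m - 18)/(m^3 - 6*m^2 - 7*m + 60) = (m^2 + 5*m - 6)/(m^2 - 9*m + 20)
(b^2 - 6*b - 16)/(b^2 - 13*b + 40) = (b + 2)/(b - 5)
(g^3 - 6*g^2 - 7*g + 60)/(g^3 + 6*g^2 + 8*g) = (g^3 - 6*g^2 - 7*g + 60)/(g*(g^2 + 6*g + 8))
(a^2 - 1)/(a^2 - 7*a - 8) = (a - 1)/(a - 8)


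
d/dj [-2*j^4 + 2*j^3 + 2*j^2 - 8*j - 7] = -8*j^3 + 6*j^2 + 4*j - 8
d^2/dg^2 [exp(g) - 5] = exp(g)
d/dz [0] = 0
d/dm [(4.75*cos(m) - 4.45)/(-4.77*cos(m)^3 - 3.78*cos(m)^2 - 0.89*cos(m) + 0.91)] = (-45.315*cos(m)^3 + 45.7245*cos(m)^2 + 33.642*cos(m) - 0.362)*sin(m)/(22.7529*cos(m)^6 + 36.0612*cos(m)^5 + 22.779*cos(m)^4 - 1.953*cos(m)^3 - 6.0875*cos(m)^2 - 1.6198*cos(m) + 0.8281)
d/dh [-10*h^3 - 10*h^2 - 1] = 10*h*(-3*h - 2)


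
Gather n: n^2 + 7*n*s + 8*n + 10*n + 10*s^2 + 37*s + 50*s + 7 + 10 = n^2 + n*(7*s + 18) + 10*s^2 + 87*s + 17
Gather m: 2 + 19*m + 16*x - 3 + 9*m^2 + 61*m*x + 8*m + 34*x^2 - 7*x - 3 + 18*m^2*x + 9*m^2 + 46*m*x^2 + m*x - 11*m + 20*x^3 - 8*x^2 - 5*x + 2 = m^2*(18*x + 18) + m*(46*x^2 + 62*x + 16) + 20*x^3 + 26*x^2 + 4*x - 2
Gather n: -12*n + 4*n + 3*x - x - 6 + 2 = -8*n + 2*x - 4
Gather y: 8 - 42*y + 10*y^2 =10*y^2 - 42*y + 8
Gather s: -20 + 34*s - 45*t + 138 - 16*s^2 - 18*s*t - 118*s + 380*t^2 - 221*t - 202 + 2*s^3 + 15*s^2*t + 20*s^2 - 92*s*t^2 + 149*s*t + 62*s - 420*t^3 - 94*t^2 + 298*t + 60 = 2*s^3 + s^2*(15*t + 4) + s*(-92*t^2 + 131*t - 22) - 420*t^3 + 286*t^2 + 32*t - 24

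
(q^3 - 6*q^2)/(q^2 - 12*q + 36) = q^2/(q - 6)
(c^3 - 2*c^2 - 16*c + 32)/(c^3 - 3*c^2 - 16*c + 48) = (c - 2)/(c - 3)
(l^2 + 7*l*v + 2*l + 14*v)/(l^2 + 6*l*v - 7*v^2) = (-l - 2)/(-l + v)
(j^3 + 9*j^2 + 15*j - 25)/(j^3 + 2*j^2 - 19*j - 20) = (j^2 + 4*j - 5)/(j^2 - 3*j - 4)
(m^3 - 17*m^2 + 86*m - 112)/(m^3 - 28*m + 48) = (m^2 - 15*m + 56)/(m^2 + 2*m - 24)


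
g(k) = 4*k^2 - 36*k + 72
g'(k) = 8*k - 36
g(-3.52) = 248.28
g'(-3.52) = -64.16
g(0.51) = 54.68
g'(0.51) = -31.92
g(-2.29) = 175.42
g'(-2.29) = -54.32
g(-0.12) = 76.38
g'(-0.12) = -36.96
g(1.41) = 29.19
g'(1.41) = -24.72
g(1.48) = 27.48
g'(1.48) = -24.16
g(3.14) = -1.60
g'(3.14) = -10.88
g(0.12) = 67.74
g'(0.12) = -35.04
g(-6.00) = 432.00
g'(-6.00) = -84.00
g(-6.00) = 432.00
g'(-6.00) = -84.00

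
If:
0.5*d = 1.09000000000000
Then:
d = 2.18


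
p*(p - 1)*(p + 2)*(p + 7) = p^4 + 8*p^3 + 5*p^2 - 14*p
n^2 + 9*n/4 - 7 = (n - 7/4)*(n + 4)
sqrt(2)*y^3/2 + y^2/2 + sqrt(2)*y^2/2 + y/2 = y*(y + sqrt(2)/2)*(sqrt(2)*y/2 + sqrt(2)/2)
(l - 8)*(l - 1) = l^2 - 9*l + 8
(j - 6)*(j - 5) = j^2 - 11*j + 30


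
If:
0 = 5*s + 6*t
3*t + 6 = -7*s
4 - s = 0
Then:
No Solution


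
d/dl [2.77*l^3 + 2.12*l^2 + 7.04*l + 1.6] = 8.31*l^2 + 4.24*l + 7.04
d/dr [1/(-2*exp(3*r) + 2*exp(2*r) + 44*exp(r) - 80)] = (3*exp(2*r)/2 - exp(r) - 11)*exp(r)/(exp(3*r) - exp(2*r) - 22*exp(r) + 40)^2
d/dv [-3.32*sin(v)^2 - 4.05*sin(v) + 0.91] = -(6.64*sin(v) + 4.05)*cos(v)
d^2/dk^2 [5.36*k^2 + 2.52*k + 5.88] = 10.7200000000000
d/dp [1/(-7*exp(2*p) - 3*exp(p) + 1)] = (14*exp(p) + 3)*exp(p)/(7*exp(2*p) + 3*exp(p) - 1)^2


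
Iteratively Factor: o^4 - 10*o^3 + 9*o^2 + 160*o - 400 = (o - 5)*(o^3 - 5*o^2 - 16*o + 80) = (o - 5)^2*(o^2 - 16) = (o - 5)^2*(o + 4)*(o - 4)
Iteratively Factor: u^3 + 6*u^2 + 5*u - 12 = (u + 4)*(u^2 + 2*u - 3) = (u - 1)*(u + 4)*(u + 3)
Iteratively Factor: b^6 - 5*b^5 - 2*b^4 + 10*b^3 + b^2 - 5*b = (b - 1)*(b^5 - 4*b^4 - 6*b^3 + 4*b^2 + 5*b) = (b - 5)*(b - 1)*(b^4 + b^3 - b^2 - b) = b*(b - 5)*(b - 1)*(b^3 + b^2 - b - 1) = b*(b - 5)*(b - 1)*(b + 1)*(b^2 - 1) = b*(b - 5)*(b - 1)^2*(b + 1)*(b + 1)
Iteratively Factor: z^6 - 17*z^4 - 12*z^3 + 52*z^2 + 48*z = (z + 3)*(z^5 - 3*z^4 - 8*z^3 + 12*z^2 + 16*z) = z*(z + 3)*(z^4 - 3*z^3 - 8*z^2 + 12*z + 16) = z*(z + 1)*(z + 3)*(z^3 - 4*z^2 - 4*z + 16) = z*(z + 1)*(z + 2)*(z + 3)*(z^2 - 6*z + 8) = z*(z - 2)*(z + 1)*(z + 2)*(z + 3)*(z - 4)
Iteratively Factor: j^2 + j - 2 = (j + 2)*(j - 1)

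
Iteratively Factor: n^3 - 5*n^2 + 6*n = (n)*(n^2 - 5*n + 6) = n*(n - 2)*(n - 3)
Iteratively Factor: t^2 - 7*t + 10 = (t - 2)*(t - 5)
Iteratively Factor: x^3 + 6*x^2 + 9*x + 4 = (x + 4)*(x^2 + 2*x + 1) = (x + 1)*(x + 4)*(x + 1)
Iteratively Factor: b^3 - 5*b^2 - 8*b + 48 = (b + 3)*(b^2 - 8*b + 16) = (b - 4)*(b + 3)*(b - 4)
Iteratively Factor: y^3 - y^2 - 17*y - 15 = (y + 3)*(y^2 - 4*y - 5) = (y - 5)*(y + 3)*(y + 1)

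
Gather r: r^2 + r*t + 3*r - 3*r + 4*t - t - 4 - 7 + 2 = r^2 + r*t + 3*t - 9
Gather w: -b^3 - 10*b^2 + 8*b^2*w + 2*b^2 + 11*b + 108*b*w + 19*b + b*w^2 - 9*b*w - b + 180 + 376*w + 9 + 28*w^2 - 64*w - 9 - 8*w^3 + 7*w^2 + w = -b^3 - 8*b^2 + 29*b - 8*w^3 + w^2*(b + 35) + w*(8*b^2 + 99*b + 313) + 180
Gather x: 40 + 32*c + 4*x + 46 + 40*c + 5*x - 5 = 72*c + 9*x + 81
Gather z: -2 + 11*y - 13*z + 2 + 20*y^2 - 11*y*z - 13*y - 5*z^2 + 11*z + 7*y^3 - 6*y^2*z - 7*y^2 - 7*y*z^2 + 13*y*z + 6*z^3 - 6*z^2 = 7*y^3 + 13*y^2 - 2*y + 6*z^3 + z^2*(-7*y - 11) + z*(-6*y^2 + 2*y - 2)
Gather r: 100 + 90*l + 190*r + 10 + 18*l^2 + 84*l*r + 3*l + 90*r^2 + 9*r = 18*l^2 + 93*l + 90*r^2 + r*(84*l + 199) + 110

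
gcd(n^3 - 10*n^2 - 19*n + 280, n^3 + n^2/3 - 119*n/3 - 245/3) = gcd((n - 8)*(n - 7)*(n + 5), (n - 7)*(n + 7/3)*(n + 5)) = n^2 - 2*n - 35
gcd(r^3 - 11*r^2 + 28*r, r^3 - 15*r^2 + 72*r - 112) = r^2 - 11*r + 28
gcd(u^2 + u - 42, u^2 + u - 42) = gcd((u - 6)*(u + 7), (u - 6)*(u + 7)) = u^2 + u - 42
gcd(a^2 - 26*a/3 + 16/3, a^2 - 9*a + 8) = a - 8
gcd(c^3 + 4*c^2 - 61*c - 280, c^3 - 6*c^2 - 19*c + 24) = c - 8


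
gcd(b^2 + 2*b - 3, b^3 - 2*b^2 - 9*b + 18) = b + 3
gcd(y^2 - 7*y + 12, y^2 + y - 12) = y - 3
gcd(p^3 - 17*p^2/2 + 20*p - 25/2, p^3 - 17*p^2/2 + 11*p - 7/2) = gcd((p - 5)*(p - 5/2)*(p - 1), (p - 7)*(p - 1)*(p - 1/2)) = p - 1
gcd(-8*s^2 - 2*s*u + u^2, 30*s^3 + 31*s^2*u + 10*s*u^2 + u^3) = 2*s + u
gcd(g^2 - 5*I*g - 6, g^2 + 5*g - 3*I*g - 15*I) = g - 3*I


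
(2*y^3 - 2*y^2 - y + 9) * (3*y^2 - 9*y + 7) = 6*y^5 - 24*y^4 + 29*y^3 + 22*y^2 - 88*y + 63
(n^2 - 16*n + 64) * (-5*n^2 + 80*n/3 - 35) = -5*n^4 + 320*n^3/3 - 2345*n^2/3 + 6800*n/3 - 2240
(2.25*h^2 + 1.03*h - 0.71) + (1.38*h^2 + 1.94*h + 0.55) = 3.63*h^2 + 2.97*h - 0.16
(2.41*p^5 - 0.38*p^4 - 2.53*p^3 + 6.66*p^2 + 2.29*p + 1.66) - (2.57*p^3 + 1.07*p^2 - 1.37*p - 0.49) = 2.41*p^5 - 0.38*p^4 - 5.1*p^3 + 5.59*p^2 + 3.66*p + 2.15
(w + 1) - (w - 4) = 5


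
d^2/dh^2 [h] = 0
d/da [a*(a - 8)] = 2*a - 8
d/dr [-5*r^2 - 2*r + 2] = -10*r - 2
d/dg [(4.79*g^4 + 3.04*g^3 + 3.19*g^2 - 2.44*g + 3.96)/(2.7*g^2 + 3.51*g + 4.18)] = (25.866*g^5 + 58.6467*g^4 + 101.4296*g^3 + 55.9065*g^2 + 5.2844*g - 24.0988)/(7.29*g^4 + 18.954*g^3 + 34.8921*g^2 + 29.3436*g + 17.4724)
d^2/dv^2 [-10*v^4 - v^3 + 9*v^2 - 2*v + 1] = -120*v^2 - 6*v + 18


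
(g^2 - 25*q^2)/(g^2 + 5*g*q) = (g - 5*q)/g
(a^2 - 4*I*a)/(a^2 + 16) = a/(a + 4*I)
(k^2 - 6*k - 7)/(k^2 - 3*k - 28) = (k + 1)/(k + 4)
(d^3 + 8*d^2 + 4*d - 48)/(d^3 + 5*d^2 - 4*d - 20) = (d^2 + 10*d + 24)/(d^2 + 7*d + 10)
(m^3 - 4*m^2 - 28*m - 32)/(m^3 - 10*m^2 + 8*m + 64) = (m + 2)/(m - 4)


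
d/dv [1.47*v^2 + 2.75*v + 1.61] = 2.94*v + 2.75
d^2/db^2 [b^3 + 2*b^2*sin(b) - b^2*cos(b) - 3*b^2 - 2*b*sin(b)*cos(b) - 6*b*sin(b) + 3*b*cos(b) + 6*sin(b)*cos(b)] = -2*b^2*sin(b) + b^2*cos(b) + 10*b*sin(b) + 4*b*sin(2*b) + 5*b*cos(b) + 6*b - 2*sin(b) - 12*sin(2*b) - 14*cos(b) - 4*cos(2*b) - 6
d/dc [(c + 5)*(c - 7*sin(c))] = c - (c + 5)*(7*cos(c) - 1) - 7*sin(c)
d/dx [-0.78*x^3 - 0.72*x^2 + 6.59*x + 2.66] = -2.34*x^2 - 1.44*x + 6.59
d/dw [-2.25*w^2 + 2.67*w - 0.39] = 2.67 - 4.5*w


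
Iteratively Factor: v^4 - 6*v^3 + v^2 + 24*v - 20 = (v + 2)*(v^3 - 8*v^2 + 17*v - 10) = (v - 5)*(v + 2)*(v^2 - 3*v + 2) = (v - 5)*(v - 2)*(v + 2)*(v - 1)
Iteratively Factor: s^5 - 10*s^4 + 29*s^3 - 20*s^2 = (s)*(s^4 - 10*s^3 + 29*s^2 - 20*s) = s*(s - 5)*(s^3 - 5*s^2 + 4*s) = s*(s - 5)*(s - 4)*(s^2 - s) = s^2*(s - 5)*(s - 4)*(s - 1)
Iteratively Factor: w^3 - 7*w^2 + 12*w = (w)*(w^2 - 7*w + 12) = w*(w - 4)*(w - 3)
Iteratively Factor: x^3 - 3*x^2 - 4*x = (x + 1)*(x^2 - 4*x) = x*(x + 1)*(x - 4)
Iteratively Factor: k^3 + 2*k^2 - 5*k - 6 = (k + 1)*(k^2 + k - 6) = (k + 1)*(k + 3)*(k - 2)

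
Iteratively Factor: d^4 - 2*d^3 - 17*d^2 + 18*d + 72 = (d + 2)*(d^3 - 4*d^2 - 9*d + 36) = (d - 4)*(d + 2)*(d^2 - 9) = (d - 4)*(d - 3)*(d + 2)*(d + 3)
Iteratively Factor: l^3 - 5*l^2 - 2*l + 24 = (l - 4)*(l^2 - l - 6) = (l - 4)*(l - 3)*(l + 2)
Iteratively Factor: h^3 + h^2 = (h + 1)*(h^2) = h*(h + 1)*(h)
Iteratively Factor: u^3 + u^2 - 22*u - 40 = (u + 2)*(u^2 - u - 20) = (u + 2)*(u + 4)*(u - 5)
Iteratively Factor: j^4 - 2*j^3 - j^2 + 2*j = (j - 2)*(j^3 - j) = (j - 2)*(j + 1)*(j^2 - j) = j*(j - 2)*(j + 1)*(j - 1)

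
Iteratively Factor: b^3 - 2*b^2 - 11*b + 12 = (b - 4)*(b^2 + 2*b - 3) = (b - 4)*(b + 3)*(b - 1)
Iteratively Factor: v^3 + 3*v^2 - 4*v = (v + 4)*(v^2 - v) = v*(v + 4)*(v - 1)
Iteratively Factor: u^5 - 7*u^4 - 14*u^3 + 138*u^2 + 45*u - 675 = (u - 3)*(u^4 - 4*u^3 - 26*u^2 + 60*u + 225) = (u - 3)*(u + 3)*(u^3 - 7*u^2 - 5*u + 75) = (u - 5)*(u - 3)*(u + 3)*(u^2 - 2*u - 15) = (u - 5)^2*(u - 3)*(u + 3)*(u + 3)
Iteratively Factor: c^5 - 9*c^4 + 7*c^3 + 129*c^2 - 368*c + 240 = (c + 4)*(c^4 - 13*c^3 + 59*c^2 - 107*c + 60) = (c - 3)*(c + 4)*(c^3 - 10*c^2 + 29*c - 20) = (c - 4)*(c - 3)*(c + 4)*(c^2 - 6*c + 5) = (c - 4)*(c - 3)*(c - 1)*(c + 4)*(c - 5)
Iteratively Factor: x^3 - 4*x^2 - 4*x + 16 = (x + 2)*(x^2 - 6*x + 8) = (x - 4)*(x + 2)*(x - 2)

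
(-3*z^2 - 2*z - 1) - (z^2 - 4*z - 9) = -4*z^2 + 2*z + 8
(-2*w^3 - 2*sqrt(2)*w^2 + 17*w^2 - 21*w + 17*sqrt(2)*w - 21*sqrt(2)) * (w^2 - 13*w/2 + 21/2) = -2*w^5 - 2*sqrt(2)*w^4 + 30*w^4 - 305*w^3/2 + 30*sqrt(2)*w^3 - 305*sqrt(2)*w^2/2 + 315*w^2 - 441*w/2 + 315*sqrt(2)*w - 441*sqrt(2)/2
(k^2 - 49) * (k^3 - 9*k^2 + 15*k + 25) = k^5 - 9*k^4 - 34*k^3 + 466*k^2 - 735*k - 1225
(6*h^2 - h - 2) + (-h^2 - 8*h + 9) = 5*h^2 - 9*h + 7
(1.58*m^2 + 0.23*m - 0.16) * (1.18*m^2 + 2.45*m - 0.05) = 1.8644*m^4 + 4.1424*m^3 + 0.2957*m^2 - 0.4035*m + 0.008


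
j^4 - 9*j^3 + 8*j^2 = j^2*(j - 8)*(j - 1)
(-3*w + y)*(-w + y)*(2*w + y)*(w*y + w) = 6*w^4*y + 6*w^4 - 5*w^3*y^2 - 5*w^3*y - 2*w^2*y^3 - 2*w^2*y^2 + w*y^4 + w*y^3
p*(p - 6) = p^2 - 6*p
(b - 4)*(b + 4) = b^2 - 16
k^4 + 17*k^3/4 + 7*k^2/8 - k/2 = k*(k - 1/4)*(k + 1/2)*(k + 4)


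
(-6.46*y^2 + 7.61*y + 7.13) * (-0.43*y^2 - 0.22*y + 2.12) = 2.7778*y^4 - 1.8511*y^3 - 18.4353*y^2 + 14.5646*y + 15.1156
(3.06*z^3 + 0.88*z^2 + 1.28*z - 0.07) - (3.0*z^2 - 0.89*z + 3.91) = 3.06*z^3 - 2.12*z^2 + 2.17*z - 3.98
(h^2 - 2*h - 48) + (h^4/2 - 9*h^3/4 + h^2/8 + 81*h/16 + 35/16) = h^4/2 - 9*h^3/4 + 9*h^2/8 + 49*h/16 - 733/16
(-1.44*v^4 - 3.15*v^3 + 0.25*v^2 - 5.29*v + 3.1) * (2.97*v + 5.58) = -4.2768*v^5 - 17.3907*v^4 - 16.8345*v^3 - 14.3163*v^2 - 20.3112*v + 17.298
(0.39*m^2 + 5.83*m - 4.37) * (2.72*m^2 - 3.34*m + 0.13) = 1.0608*m^4 + 14.555*m^3 - 31.3079*m^2 + 15.3537*m - 0.5681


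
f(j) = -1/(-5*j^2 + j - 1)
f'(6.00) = 0.00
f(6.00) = 0.01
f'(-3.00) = 0.01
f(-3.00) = 0.02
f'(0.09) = 0.11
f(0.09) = 1.05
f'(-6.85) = 0.00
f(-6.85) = 0.00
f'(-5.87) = 0.00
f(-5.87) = 0.01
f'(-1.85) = 0.05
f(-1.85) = 0.05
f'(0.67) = -0.86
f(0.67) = 0.39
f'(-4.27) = 0.00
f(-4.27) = 0.01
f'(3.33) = -0.01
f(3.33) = 0.02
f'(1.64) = -0.09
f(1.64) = 0.08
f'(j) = -(10*j - 1)/(-5*j^2 + j - 1)^2 = (1 - 10*j)/(5*j^2 - j + 1)^2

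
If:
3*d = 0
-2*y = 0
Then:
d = 0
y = 0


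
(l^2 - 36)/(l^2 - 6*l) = (l + 6)/l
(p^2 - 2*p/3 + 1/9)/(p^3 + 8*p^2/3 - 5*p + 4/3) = (p - 1/3)/(p^2 + 3*p - 4)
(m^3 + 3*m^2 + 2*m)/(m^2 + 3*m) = (m^2 + 3*m + 2)/(m + 3)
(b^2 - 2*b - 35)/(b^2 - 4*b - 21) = (b + 5)/(b + 3)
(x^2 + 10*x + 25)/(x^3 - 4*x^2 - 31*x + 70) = (x + 5)/(x^2 - 9*x + 14)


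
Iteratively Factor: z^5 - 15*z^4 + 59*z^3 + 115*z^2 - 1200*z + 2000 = (z - 5)*(z^4 - 10*z^3 + 9*z^2 + 160*z - 400) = (z - 5)^2*(z^3 - 5*z^2 - 16*z + 80) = (z - 5)^2*(z + 4)*(z^2 - 9*z + 20) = (z - 5)^3*(z + 4)*(z - 4)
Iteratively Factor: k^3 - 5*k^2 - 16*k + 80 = (k + 4)*(k^2 - 9*k + 20) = (k - 4)*(k + 4)*(k - 5)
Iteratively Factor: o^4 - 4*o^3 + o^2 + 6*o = (o - 2)*(o^3 - 2*o^2 - 3*o) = (o - 2)*(o + 1)*(o^2 - 3*o) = (o - 3)*(o - 2)*(o + 1)*(o)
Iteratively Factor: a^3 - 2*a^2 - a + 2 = (a + 1)*(a^2 - 3*a + 2) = (a - 2)*(a + 1)*(a - 1)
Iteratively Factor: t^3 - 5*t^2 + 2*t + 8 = (t - 2)*(t^2 - 3*t - 4) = (t - 4)*(t - 2)*(t + 1)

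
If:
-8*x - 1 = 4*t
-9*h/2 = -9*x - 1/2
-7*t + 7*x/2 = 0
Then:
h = -4/45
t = -1/20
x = -1/10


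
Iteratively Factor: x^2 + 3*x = (x + 3)*(x)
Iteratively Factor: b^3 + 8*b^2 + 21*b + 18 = (b + 3)*(b^2 + 5*b + 6) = (b + 2)*(b + 3)*(b + 3)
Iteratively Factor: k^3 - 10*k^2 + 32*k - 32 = (k - 4)*(k^2 - 6*k + 8) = (k - 4)*(k - 2)*(k - 4)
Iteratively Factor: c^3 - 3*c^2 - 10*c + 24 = (c + 3)*(c^2 - 6*c + 8) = (c - 4)*(c + 3)*(c - 2)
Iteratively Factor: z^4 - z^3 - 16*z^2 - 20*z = (z)*(z^3 - z^2 - 16*z - 20) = z*(z + 2)*(z^2 - 3*z - 10) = z*(z + 2)^2*(z - 5)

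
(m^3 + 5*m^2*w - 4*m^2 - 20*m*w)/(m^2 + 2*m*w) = (m^2 + 5*m*w - 4*m - 20*w)/(m + 2*w)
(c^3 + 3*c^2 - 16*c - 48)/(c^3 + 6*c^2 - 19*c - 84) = (c + 4)/(c + 7)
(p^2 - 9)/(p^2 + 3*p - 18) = (p + 3)/(p + 6)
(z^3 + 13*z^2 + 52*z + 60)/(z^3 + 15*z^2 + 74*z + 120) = (z + 2)/(z + 4)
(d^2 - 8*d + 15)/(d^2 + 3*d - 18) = (d - 5)/(d + 6)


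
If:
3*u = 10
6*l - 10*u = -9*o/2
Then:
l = 50/9 - 3*o/4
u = 10/3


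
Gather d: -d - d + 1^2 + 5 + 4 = 10 - 2*d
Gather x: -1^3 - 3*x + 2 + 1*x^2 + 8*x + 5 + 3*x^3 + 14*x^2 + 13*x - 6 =3*x^3 + 15*x^2 + 18*x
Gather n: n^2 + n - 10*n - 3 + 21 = n^2 - 9*n + 18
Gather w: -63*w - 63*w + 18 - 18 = -126*w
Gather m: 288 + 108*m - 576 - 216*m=-108*m - 288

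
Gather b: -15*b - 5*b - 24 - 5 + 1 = -20*b - 28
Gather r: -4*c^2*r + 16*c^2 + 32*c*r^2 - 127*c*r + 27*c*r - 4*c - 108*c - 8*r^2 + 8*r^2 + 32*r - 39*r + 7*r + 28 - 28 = 16*c^2 + 32*c*r^2 - 112*c + r*(-4*c^2 - 100*c)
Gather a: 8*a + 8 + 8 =8*a + 16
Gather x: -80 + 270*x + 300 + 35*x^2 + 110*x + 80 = 35*x^2 + 380*x + 300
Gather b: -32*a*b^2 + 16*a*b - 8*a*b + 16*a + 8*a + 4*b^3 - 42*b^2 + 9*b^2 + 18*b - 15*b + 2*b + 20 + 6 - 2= 24*a + 4*b^3 + b^2*(-32*a - 33) + b*(8*a + 5) + 24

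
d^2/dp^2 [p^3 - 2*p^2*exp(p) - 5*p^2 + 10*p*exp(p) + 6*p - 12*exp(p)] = -2*p^2*exp(p) + 2*p*exp(p) + 6*p + 4*exp(p) - 10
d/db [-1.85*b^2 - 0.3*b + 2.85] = -3.7*b - 0.3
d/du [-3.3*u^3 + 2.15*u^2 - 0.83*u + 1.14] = -9.9*u^2 + 4.3*u - 0.83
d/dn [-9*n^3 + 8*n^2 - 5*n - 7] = -27*n^2 + 16*n - 5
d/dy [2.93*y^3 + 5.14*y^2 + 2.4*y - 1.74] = 8.79*y^2 + 10.28*y + 2.4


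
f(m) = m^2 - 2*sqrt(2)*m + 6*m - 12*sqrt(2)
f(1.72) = -8.56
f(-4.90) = -8.50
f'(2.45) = 8.07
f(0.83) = -13.65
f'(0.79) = 4.75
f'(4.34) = 11.85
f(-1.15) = -19.30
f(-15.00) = 160.46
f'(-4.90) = -6.63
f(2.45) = -3.20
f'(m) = 2*m - 2*sqrt(2) + 6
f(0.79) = -13.84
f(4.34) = 15.63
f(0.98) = -12.90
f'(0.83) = 4.83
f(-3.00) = -17.49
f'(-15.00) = -26.83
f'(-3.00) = -2.83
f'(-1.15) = 0.87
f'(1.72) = 6.61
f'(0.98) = 5.13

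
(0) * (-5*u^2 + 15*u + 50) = 0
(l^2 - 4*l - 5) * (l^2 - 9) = l^4 - 4*l^3 - 14*l^2 + 36*l + 45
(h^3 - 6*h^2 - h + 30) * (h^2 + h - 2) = h^5 - 5*h^4 - 9*h^3 + 41*h^2 + 32*h - 60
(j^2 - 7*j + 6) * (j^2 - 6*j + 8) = j^4 - 13*j^3 + 56*j^2 - 92*j + 48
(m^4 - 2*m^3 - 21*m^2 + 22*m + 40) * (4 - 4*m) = -4*m^5 + 12*m^4 + 76*m^3 - 172*m^2 - 72*m + 160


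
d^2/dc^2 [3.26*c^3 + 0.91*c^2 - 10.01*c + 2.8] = 19.56*c + 1.82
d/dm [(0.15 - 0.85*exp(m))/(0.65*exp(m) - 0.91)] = 0.676*exp(m)/(0.65*exp(m) - 0.91)^2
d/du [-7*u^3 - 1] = -21*u^2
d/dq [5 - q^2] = -2*q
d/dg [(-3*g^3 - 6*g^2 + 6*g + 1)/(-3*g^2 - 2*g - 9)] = (9*g^4 + 12*g^3 + 111*g^2 + 114*g - 52)/(9*g^4 + 12*g^3 + 58*g^2 + 36*g + 81)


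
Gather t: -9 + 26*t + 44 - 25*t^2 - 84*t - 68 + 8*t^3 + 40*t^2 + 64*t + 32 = 8*t^3 + 15*t^2 + 6*t - 1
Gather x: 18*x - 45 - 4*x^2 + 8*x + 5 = -4*x^2 + 26*x - 40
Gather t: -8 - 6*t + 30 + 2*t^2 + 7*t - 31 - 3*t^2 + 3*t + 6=-t^2 + 4*t - 3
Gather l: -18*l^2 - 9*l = -18*l^2 - 9*l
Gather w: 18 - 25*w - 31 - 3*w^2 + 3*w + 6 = -3*w^2 - 22*w - 7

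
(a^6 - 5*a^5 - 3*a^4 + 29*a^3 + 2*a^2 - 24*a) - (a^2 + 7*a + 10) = a^6 - 5*a^5 - 3*a^4 + 29*a^3 + a^2 - 31*a - 10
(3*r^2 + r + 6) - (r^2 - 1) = 2*r^2 + r + 7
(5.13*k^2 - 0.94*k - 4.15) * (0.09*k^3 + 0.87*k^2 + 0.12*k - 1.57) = 0.4617*k^5 + 4.3785*k^4 - 0.5757*k^3 - 11.7774*k^2 + 0.9778*k + 6.5155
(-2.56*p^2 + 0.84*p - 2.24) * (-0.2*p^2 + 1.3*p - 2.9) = 0.512*p^4 - 3.496*p^3 + 8.964*p^2 - 5.348*p + 6.496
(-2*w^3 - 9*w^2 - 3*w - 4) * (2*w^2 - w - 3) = -4*w^5 - 16*w^4 + 9*w^3 + 22*w^2 + 13*w + 12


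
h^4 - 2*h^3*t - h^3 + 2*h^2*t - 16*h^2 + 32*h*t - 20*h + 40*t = (h - 5)*(h + 2)^2*(h - 2*t)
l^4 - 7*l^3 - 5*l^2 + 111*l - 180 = (l - 5)*(l - 3)^2*(l + 4)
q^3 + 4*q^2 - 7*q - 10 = (q - 2)*(q + 1)*(q + 5)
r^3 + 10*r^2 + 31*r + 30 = (r + 2)*(r + 3)*(r + 5)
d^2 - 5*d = d*(d - 5)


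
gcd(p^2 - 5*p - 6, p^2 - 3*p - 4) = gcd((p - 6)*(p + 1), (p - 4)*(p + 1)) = p + 1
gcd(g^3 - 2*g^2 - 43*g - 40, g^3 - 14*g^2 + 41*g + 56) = g^2 - 7*g - 8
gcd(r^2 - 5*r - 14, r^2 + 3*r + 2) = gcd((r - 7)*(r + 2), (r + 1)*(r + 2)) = r + 2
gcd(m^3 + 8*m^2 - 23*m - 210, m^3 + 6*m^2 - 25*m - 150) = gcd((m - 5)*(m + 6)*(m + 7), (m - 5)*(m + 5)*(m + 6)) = m^2 + m - 30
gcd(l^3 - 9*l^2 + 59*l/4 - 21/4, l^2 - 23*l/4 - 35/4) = l - 7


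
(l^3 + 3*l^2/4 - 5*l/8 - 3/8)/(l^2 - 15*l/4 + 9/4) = (2*l^2 + 3*l + 1)/(2*(l - 3))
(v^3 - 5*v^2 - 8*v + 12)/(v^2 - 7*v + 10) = (v^3 - 5*v^2 - 8*v + 12)/(v^2 - 7*v + 10)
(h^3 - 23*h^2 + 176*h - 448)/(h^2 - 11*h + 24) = (h^2 - 15*h + 56)/(h - 3)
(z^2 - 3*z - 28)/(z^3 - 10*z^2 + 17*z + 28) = (z + 4)/(z^2 - 3*z - 4)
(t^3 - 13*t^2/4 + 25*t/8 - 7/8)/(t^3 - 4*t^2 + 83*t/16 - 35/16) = 2*(2*t - 1)/(4*t - 5)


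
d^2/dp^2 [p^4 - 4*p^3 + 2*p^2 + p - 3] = 12*p^2 - 24*p + 4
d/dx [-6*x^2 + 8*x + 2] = 8 - 12*x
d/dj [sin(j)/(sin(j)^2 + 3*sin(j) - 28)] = (cos(j)^2 - 29)*cos(j)/((sin(j) - 4)^2*(sin(j) + 7)^2)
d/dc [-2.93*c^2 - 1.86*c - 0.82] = -5.86*c - 1.86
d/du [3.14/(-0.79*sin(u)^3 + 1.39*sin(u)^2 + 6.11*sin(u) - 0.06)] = (7.4418*sin(u)^2 - 8.7292*sin(u) - 19.1854)*cos(u)/(0.79*sin(u)^3 - 1.39*sin(u)^2 - 6.11*sin(u) + 0.06)^2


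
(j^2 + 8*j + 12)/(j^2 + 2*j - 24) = (j + 2)/(j - 4)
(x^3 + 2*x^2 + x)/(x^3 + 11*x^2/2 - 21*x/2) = 2*(x^2 + 2*x + 1)/(2*x^2 + 11*x - 21)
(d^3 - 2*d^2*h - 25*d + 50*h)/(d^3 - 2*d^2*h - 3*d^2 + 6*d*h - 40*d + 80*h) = (d - 5)/(d - 8)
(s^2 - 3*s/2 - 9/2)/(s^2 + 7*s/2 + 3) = (s - 3)/(s + 2)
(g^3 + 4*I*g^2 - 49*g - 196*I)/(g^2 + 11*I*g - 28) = (g^2 - 49)/(g + 7*I)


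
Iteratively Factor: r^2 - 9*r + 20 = (r - 4)*(r - 5)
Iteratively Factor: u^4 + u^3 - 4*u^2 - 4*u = (u + 2)*(u^3 - u^2 - 2*u) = (u + 1)*(u + 2)*(u^2 - 2*u) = (u - 2)*(u + 1)*(u + 2)*(u)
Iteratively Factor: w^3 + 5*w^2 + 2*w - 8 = (w + 2)*(w^2 + 3*w - 4) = (w - 1)*(w + 2)*(w + 4)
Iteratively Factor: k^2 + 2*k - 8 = (k - 2)*(k + 4)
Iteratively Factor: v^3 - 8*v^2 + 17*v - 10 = (v - 1)*(v^2 - 7*v + 10) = (v - 2)*(v - 1)*(v - 5)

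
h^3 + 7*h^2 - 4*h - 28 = (h - 2)*(h + 2)*(h + 7)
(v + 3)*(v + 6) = v^2 + 9*v + 18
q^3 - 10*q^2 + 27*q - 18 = (q - 6)*(q - 3)*(q - 1)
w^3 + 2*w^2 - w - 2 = (w - 1)*(w + 1)*(w + 2)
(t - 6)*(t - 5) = t^2 - 11*t + 30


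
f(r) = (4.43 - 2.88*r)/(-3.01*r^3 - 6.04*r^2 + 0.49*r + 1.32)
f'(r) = (4.43 - 2.88*r)*(9.03*r^2 + 12.08*r - 0.49)/(-3.01*r^3 - 6.04*r^2 + 0.49*r + 1.32)^2 - 2.88/(-3.01*r^3 - 6.04*r^2 + 0.49*r + 1.32) = (-17.3376*r^3 + 22.6077*r^2 + 53.5144*r - 5.9723)/(9.0601*r^6 + 36.3608*r^5 + 33.5318*r^4 - 13.8656*r^3 - 15.7055*r^2 + 1.2936*r + 1.7424)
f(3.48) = 0.03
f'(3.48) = -0.01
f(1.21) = -0.08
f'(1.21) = 0.41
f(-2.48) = 1.30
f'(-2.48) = 3.37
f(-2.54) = 1.13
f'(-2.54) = 2.65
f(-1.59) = -3.43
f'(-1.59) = 5.18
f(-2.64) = 0.90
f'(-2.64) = 1.86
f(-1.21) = -2.84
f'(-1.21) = -0.89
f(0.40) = 9.18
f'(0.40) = 140.80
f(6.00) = 0.01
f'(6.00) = -0.00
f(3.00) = 0.03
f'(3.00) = -0.01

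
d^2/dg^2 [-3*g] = 0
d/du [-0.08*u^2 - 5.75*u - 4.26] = -0.16*u - 5.75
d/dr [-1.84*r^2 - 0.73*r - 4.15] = -3.68*r - 0.73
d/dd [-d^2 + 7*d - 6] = 7 - 2*d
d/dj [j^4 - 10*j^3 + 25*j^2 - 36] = 2*j*(2*j^2 - 15*j + 25)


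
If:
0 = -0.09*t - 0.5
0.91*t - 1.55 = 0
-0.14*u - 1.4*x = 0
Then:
No Solution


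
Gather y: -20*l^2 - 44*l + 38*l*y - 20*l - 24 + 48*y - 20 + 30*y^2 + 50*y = -20*l^2 - 64*l + 30*y^2 + y*(38*l + 98) - 44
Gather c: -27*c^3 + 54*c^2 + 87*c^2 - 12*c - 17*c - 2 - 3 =-27*c^3 + 141*c^2 - 29*c - 5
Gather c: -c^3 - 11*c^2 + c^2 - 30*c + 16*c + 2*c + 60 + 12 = -c^3 - 10*c^2 - 12*c + 72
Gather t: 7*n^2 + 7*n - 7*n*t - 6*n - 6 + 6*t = 7*n^2 + n + t*(6 - 7*n) - 6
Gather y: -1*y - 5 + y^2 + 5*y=y^2 + 4*y - 5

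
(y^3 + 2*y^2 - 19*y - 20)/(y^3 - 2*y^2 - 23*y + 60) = (y + 1)/(y - 3)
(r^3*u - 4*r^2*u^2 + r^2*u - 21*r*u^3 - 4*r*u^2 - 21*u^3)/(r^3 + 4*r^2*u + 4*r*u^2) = u*(r^3 - 4*r^2*u + r^2 - 21*r*u^2 - 4*r*u - 21*u^2)/(r*(r^2 + 4*r*u + 4*u^2))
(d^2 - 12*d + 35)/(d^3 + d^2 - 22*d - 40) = (d - 7)/(d^2 + 6*d + 8)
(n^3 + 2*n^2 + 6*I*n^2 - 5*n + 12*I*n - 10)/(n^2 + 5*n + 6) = (n^2 + 6*I*n - 5)/(n + 3)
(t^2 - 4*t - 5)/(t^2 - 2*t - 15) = (t + 1)/(t + 3)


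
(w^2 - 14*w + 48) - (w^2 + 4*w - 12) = 60 - 18*w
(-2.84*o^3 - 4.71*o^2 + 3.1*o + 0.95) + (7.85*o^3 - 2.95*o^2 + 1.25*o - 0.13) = 5.01*o^3 - 7.66*o^2 + 4.35*o + 0.82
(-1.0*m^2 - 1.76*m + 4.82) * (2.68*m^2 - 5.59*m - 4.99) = -2.68*m^4 + 0.8732*m^3 + 27.746*m^2 - 18.1614*m - 24.0518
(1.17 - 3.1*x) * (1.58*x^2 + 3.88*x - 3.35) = -4.898*x^3 - 10.1794*x^2 + 14.9246*x - 3.9195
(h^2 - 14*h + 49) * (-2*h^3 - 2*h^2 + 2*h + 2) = -2*h^5 + 26*h^4 - 68*h^3 - 124*h^2 + 70*h + 98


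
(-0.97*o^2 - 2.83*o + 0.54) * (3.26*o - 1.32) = -3.1622*o^3 - 7.9454*o^2 + 5.496*o - 0.7128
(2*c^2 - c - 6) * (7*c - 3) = 14*c^3 - 13*c^2 - 39*c + 18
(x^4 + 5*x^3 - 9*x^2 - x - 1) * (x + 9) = x^5 + 14*x^4 + 36*x^3 - 82*x^2 - 10*x - 9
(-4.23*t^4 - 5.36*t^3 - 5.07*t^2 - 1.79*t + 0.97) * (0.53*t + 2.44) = -2.2419*t^5 - 13.162*t^4 - 15.7655*t^3 - 13.3195*t^2 - 3.8535*t + 2.3668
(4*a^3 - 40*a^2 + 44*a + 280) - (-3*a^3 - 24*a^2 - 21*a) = 7*a^3 - 16*a^2 + 65*a + 280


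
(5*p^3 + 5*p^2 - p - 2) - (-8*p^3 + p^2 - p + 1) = 13*p^3 + 4*p^2 - 3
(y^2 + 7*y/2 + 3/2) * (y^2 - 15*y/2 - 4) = y^4 - 4*y^3 - 115*y^2/4 - 101*y/4 - 6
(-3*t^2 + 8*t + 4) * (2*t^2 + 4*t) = -6*t^4 + 4*t^3 + 40*t^2 + 16*t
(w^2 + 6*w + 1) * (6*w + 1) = 6*w^3 + 37*w^2 + 12*w + 1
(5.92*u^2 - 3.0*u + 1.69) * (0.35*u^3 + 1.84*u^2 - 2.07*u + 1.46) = 2.072*u^5 + 9.8428*u^4 - 17.1829*u^3 + 17.9628*u^2 - 7.8783*u + 2.4674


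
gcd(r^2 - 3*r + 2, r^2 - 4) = r - 2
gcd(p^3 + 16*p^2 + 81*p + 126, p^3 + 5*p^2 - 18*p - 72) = p^2 + 9*p + 18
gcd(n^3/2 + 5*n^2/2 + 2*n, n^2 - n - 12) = 1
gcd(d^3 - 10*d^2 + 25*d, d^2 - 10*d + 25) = d^2 - 10*d + 25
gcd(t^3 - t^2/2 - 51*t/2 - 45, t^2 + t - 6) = t + 3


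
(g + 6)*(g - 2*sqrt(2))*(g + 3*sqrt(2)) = g^3 + sqrt(2)*g^2 + 6*g^2 - 12*g + 6*sqrt(2)*g - 72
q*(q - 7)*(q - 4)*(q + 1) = q^4 - 10*q^3 + 17*q^2 + 28*q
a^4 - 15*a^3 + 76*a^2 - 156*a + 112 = (a - 7)*(a - 4)*(a - 2)^2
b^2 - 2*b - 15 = (b - 5)*(b + 3)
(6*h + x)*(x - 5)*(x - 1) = 6*h*x^2 - 36*h*x + 30*h + x^3 - 6*x^2 + 5*x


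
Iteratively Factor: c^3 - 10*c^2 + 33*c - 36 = (c - 3)*(c^2 - 7*c + 12) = (c - 4)*(c - 3)*(c - 3)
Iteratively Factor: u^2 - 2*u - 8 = (u + 2)*(u - 4)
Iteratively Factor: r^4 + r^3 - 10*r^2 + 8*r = (r - 2)*(r^3 + 3*r^2 - 4*r) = r*(r - 2)*(r^2 + 3*r - 4) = r*(r - 2)*(r + 4)*(r - 1)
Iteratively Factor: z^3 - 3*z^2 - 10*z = (z)*(z^2 - 3*z - 10) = z*(z - 5)*(z + 2)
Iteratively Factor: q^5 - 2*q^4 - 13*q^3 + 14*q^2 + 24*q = (q + 1)*(q^4 - 3*q^3 - 10*q^2 + 24*q) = (q - 2)*(q + 1)*(q^3 - q^2 - 12*q) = q*(q - 2)*(q + 1)*(q^2 - q - 12) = q*(q - 2)*(q + 1)*(q + 3)*(q - 4)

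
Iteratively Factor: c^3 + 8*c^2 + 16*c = (c)*(c^2 + 8*c + 16) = c*(c + 4)*(c + 4)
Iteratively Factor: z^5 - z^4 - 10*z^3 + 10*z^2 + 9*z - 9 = (z - 1)*(z^4 - 10*z^2 + 9) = (z - 1)^2*(z^3 + z^2 - 9*z - 9) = (z - 1)^2*(z + 1)*(z^2 - 9) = (z - 3)*(z - 1)^2*(z + 1)*(z + 3)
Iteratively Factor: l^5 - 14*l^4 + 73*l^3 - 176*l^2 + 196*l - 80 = (l - 2)*(l^4 - 12*l^3 + 49*l^2 - 78*l + 40) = (l - 2)*(l - 1)*(l^3 - 11*l^2 + 38*l - 40) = (l - 4)*(l - 2)*(l - 1)*(l^2 - 7*l + 10) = (l - 4)*(l - 2)^2*(l - 1)*(l - 5)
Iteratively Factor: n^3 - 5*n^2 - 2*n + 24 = (n - 4)*(n^2 - n - 6) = (n - 4)*(n + 2)*(n - 3)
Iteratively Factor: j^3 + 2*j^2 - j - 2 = (j + 2)*(j^2 - 1) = (j - 1)*(j + 2)*(j + 1)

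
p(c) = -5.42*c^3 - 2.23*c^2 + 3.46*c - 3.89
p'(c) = -16.26*c^2 - 4.46*c + 3.46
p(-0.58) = -5.59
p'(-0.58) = 0.58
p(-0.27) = -4.88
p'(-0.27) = 3.48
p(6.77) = -1764.44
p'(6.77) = -771.98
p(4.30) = -461.17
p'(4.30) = -316.37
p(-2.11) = 29.80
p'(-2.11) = -59.52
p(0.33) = -3.19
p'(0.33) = 0.22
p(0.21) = -3.31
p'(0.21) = 1.81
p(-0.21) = -4.66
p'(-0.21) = 3.68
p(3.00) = -159.92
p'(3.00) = -156.26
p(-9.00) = 3735.52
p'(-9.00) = -1273.46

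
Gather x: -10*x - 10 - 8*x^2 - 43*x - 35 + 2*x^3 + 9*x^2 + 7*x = 2*x^3 + x^2 - 46*x - 45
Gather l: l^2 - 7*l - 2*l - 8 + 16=l^2 - 9*l + 8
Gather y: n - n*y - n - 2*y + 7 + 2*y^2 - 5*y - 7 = 2*y^2 + y*(-n - 7)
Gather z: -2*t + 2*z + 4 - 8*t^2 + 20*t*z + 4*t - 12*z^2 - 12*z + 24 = -8*t^2 + 2*t - 12*z^2 + z*(20*t - 10) + 28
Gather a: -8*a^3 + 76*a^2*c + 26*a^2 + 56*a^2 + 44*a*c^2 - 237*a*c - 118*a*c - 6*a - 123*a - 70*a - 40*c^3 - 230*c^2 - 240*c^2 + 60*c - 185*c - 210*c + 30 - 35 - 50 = -8*a^3 + a^2*(76*c + 82) + a*(44*c^2 - 355*c - 199) - 40*c^3 - 470*c^2 - 335*c - 55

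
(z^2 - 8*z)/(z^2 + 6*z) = (z - 8)/(z + 6)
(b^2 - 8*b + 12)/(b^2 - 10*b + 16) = (b - 6)/(b - 8)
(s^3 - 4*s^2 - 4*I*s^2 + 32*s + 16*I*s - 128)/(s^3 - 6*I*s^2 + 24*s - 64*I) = (s - 4)/(s - 2*I)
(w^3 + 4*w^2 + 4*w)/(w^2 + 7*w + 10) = w*(w + 2)/(w + 5)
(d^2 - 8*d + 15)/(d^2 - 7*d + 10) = (d - 3)/(d - 2)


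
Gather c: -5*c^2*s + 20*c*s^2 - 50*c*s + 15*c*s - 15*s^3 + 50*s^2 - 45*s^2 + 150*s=-5*c^2*s + c*(20*s^2 - 35*s) - 15*s^3 + 5*s^2 + 150*s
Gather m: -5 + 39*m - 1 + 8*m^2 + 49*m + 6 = 8*m^2 + 88*m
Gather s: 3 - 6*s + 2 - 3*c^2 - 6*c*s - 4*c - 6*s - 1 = -3*c^2 - 4*c + s*(-6*c - 12) + 4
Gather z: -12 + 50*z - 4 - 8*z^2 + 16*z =-8*z^2 + 66*z - 16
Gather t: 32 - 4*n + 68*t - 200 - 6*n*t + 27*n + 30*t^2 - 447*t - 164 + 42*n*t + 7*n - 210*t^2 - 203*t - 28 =30*n - 180*t^2 + t*(36*n - 582) - 360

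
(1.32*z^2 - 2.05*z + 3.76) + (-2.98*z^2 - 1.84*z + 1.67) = -1.66*z^2 - 3.89*z + 5.43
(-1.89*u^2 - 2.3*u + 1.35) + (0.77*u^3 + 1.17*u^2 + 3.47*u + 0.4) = 0.77*u^3 - 0.72*u^2 + 1.17*u + 1.75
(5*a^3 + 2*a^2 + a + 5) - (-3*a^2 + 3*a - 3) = 5*a^3 + 5*a^2 - 2*a + 8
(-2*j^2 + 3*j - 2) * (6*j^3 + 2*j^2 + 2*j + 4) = -12*j^5 + 14*j^4 - 10*j^3 - 6*j^2 + 8*j - 8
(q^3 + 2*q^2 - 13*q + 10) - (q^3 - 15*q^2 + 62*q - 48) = 17*q^2 - 75*q + 58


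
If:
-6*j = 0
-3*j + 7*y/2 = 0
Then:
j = 0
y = 0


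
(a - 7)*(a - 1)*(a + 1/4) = a^3 - 31*a^2/4 + 5*a + 7/4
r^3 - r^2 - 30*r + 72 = (r - 4)*(r - 3)*(r + 6)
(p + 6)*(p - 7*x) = p^2 - 7*p*x + 6*p - 42*x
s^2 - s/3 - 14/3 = (s - 7/3)*(s + 2)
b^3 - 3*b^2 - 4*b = b*(b - 4)*(b + 1)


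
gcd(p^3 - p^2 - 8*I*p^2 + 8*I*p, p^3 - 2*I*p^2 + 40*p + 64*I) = p - 8*I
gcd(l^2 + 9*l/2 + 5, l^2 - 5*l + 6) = 1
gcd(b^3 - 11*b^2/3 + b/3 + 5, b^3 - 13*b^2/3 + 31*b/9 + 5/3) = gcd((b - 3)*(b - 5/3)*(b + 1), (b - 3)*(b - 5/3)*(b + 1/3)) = b^2 - 14*b/3 + 5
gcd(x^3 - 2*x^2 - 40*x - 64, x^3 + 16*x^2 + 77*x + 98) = x + 2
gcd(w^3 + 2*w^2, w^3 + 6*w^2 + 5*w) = w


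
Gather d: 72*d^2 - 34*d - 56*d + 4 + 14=72*d^2 - 90*d + 18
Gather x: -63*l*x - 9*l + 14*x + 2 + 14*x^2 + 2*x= -9*l + 14*x^2 + x*(16 - 63*l) + 2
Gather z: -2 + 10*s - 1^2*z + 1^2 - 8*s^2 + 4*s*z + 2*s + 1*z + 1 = -8*s^2 + 4*s*z + 12*s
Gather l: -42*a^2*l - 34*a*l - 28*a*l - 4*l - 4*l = l*(-42*a^2 - 62*a - 8)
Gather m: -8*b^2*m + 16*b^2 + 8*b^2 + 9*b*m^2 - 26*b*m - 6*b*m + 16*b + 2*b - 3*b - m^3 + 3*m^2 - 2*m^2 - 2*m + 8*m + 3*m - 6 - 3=24*b^2 + 15*b - m^3 + m^2*(9*b + 1) + m*(-8*b^2 - 32*b + 9) - 9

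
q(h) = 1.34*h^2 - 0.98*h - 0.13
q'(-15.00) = -41.18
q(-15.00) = 316.07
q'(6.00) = 15.10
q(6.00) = 42.23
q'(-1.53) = -5.08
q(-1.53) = 4.51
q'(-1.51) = -5.03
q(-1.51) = 4.41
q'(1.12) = 2.02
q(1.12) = 0.45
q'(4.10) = 10.01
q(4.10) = 18.38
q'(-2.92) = -8.81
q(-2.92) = 14.16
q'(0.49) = 0.33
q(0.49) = -0.29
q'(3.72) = 8.99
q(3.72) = 14.77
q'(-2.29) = -7.12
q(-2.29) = 9.14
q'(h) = 2.68*h - 0.98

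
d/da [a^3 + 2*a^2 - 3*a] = 3*a^2 + 4*a - 3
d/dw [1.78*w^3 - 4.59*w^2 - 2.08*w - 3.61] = 5.34*w^2 - 9.18*w - 2.08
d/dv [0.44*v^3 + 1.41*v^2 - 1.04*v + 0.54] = 1.32*v^2 + 2.82*v - 1.04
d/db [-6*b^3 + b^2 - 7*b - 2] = -18*b^2 + 2*b - 7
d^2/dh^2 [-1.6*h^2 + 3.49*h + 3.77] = -3.20000000000000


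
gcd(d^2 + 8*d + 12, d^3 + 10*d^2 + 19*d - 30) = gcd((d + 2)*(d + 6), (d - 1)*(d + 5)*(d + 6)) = d + 6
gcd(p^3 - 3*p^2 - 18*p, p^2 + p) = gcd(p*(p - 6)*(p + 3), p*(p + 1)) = p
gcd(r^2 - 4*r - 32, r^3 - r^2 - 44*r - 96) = r^2 - 4*r - 32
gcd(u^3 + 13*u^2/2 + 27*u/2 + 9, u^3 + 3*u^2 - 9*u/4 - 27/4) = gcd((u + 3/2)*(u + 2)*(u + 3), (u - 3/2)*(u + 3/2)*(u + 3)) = u^2 + 9*u/2 + 9/2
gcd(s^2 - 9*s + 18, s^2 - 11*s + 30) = s - 6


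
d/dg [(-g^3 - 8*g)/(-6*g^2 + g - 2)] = (-g*(12*g - 1)*(g^2 + 8) + (3*g^2 + 8)*(6*g^2 - g + 2))/(6*g^2 - g + 2)^2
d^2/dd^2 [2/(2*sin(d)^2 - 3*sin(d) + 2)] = 2*(-16*sin(d)^4 + 18*sin(d)^3 + 31*sin(d)^2 - 42*sin(d) + 10)/(-3*sin(d) - cos(2*d) + 3)^3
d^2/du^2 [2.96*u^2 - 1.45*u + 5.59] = 5.92000000000000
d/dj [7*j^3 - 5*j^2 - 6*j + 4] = 21*j^2 - 10*j - 6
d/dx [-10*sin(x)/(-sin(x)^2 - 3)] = 10*(cos(x)^2 + 2)*cos(x)/(sin(x)^2 + 3)^2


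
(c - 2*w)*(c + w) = c^2 - c*w - 2*w^2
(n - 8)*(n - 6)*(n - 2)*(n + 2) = n^4 - 14*n^3 + 44*n^2 + 56*n - 192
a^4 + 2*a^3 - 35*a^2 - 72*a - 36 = (a - 6)*(a + 1)^2*(a + 6)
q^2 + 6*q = q*(q + 6)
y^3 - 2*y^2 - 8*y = y*(y - 4)*(y + 2)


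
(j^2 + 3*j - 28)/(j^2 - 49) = (j - 4)/(j - 7)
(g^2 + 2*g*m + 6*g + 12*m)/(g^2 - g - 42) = (g + 2*m)/(g - 7)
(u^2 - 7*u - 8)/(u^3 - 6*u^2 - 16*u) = (u + 1)/(u*(u + 2))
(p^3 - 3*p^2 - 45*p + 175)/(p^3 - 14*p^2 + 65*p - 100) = (p + 7)/(p - 4)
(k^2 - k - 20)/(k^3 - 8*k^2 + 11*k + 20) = (k + 4)/(k^2 - 3*k - 4)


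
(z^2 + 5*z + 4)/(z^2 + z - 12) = (z + 1)/(z - 3)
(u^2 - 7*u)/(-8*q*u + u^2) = (7 - u)/(8*q - u)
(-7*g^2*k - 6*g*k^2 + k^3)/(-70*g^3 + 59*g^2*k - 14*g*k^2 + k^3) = k*(g + k)/(10*g^2 - 7*g*k + k^2)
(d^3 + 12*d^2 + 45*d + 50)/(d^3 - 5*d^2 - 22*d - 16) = (d^2 + 10*d + 25)/(d^2 - 7*d - 8)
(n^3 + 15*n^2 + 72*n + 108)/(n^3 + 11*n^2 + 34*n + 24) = (n^2 + 9*n + 18)/(n^2 + 5*n + 4)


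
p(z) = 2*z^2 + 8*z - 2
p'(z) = 4*z + 8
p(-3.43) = -5.91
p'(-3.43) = -5.72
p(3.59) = 52.50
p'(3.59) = 22.36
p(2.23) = 25.79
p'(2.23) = 16.92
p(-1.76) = -9.88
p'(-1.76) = 0.96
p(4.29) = 69.13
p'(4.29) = 25.16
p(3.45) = 49.40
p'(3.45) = 21.80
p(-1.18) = -8.66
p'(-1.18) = 3.28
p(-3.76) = -3.80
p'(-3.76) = -7.04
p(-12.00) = 190.00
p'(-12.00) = -40.00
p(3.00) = 40.00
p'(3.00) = 20.00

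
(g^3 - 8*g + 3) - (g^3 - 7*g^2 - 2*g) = 7*g^2 - 6*g + 3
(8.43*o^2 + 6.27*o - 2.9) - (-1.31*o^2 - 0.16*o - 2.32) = 9.74*o^2 + 6.43*o - 0.58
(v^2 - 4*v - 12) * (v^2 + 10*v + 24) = v^4 + 6*v^3 - 28*v^2 - 216*v - 288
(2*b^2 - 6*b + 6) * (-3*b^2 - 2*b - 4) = -6*b^4 + 14*b^3 - 14*b^2 + 12*b - 24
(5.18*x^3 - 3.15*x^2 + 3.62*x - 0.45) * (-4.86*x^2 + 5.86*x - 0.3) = -25.1748*x^5 + 45.6638*x^4 - 37.6062*x^3 + 24.3452*x^2 - 3.723*x + 0.135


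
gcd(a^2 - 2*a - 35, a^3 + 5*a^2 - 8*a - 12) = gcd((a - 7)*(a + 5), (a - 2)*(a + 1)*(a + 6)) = 1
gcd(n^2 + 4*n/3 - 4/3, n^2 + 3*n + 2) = n + 2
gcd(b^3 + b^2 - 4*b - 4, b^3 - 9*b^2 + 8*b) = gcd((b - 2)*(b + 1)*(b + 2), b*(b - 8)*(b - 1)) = 1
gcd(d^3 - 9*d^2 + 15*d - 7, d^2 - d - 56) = 1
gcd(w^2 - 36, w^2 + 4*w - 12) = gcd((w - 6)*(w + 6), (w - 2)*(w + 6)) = w + 6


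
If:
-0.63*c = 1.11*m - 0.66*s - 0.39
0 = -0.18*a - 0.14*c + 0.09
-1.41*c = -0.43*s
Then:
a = 0.5 - 0.237194641449961*s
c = 0.304964539007092*s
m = 0.421506612995975*s + 0.351351351351351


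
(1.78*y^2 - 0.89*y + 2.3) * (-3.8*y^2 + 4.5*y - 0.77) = -6.764*y^4 + 11.392*y^3 - 14.1156*y^2 + 11.0353*y - 1.771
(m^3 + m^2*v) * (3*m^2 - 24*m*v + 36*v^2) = 3*m^5 - 21*m^4*v + 12*m^3*v^2 + 36*m^2*v^3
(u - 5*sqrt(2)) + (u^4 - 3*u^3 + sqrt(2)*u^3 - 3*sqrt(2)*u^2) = u^4 - 3*u^3 + sqrt(2)*u^3 - 3*sqrt(2)*u^2 + u - 5*sqrt(2)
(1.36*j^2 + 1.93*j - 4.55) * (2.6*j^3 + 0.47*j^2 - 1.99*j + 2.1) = 3.536*j^5 + 5.6572*j^4 - 13.6293*j^3 - 3.1232*j^2 + 13.1075*j - 9.555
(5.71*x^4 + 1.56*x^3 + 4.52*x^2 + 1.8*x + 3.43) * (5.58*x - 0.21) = 31.8618*x^5 + 7.5057*x^4 + 24.894*x^3 + 9.0948*x^2 + 18.7614*x - 0.7203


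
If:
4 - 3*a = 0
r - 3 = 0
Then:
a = 4/3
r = 3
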